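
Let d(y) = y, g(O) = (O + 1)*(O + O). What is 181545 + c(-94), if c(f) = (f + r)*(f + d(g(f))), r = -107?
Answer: -3313845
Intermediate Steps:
g(O) = 2*O*(1 + O) (g(O) = (1 + O)*(2*O) = 2*O*(1 + O))
c(f) = (-107 + f)*(f + 2*f*(1 + f)) (c(f) = (f - 107)*(f + 2*f*(1 + f)) = (-107 + f)*(f + 2*f*(1 + f)))
181545 + c(-94) = 181545 - 94*(-321 - 211*(-94) + 2*(-94)**2) = 181545 - 94*(-321 + 19834 + 2*8836) = 181545 - 94*(-321 + 19834 + 17672) = 181545 - 94*37185 = 181545 - 3495390 = -3313845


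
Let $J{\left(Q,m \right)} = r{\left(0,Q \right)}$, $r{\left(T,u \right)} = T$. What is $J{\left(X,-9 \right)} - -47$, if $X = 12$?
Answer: $47$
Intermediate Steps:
$J{\left(Q,m \right)} = 0$
$J{\left(X,-9 \right)} - -47 = 0 - -47 = 0 + 47 = 47$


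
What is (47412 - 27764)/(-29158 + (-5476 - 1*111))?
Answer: -19648/34745 ≈ -0.56549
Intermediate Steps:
(47412 - 27764)/(-29158 + (-5476 - 1*111)) = 19648/(-29158 + (-5476 - 111)) = 19648/(-29158 - 5587) = 19648/(-34745) = 19648*(-1/34745) = -19648/34745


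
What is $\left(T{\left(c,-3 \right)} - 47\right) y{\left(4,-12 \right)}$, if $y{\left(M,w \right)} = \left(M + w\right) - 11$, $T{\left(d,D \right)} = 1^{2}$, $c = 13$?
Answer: $874$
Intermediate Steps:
$T{\left(d,D \right)} = 1$
$y{\left(M,w \right)} = -11 + M + w$
$\left(T{\left(c,-3 \right)} - 47\right) y{\left(4,-12 \right)} = \left(1 - 47\right) \left(-11 + 4 - 12\right) = \left(-46\right) \left(-19\right) = 874$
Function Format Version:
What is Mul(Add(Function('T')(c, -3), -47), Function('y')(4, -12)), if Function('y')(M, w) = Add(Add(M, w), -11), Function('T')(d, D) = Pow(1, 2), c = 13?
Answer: 874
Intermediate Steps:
Function('T')(d, D) = 1
Function('y')(M, w) = Add(-11, M, w)
Mul(Add(Function('T')(c, -3), -47), Function('y')(4, -12)) = Mul(Add(1, -47), Add(-11, 4, -12)) = Mul(-46, -19) = 874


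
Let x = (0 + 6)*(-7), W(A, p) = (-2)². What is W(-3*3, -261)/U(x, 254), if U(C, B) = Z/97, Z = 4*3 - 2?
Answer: 194/5 ≈ 38.800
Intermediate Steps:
W(A, p) = 4
Z = 10 (Z = 12 - 2 = 10)
x = -42 (x = 6*(-7) = -42)
U(C, B) = 10/97
W(-3*3, -261)/U(x, 254) = 4/(10/97) = 4*(97/10) = 194/5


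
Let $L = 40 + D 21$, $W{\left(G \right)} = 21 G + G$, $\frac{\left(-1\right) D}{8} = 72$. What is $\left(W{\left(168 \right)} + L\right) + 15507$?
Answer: $7147$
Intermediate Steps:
$D = -576$ ($D = \left(-8\right) 72 = -576$)
$W{\left(G \right)} = 22 G$
$L = -12056$ ($L = 40 - 12096 = -12056$)
$\left(W{\left(168 \right)} + L\right) + 15507 = \left(22 \cdot 168 - 12056\right) + 15507 = \left(3696 - 12056\right) + 15507 = -8360 + 15507 = 7147$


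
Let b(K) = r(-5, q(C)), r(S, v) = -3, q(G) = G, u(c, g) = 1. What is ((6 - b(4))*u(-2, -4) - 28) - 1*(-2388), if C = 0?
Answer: 2369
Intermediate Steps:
b(K) = -3
((6 - b(4))*u(-2, -4) - 28) - 1*(-2388) = ((6 - 1*(-3))*1 - 28) - 1*(-2388) = ((6 + 3)*1 - 28) + 2388 = (9*1 - 28) + 2388 = (9 - 28) + 2388 = -19 + 2388 = 2369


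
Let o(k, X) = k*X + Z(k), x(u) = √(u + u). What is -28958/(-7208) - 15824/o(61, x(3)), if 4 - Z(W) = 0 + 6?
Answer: 104570423/40224244 - 482632*√6/11161 ≈ -103.32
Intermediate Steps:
Z(W) = -2 (Z(W) = 4 - (0 + 6) = 4 - 1*6 = 4 - 6 = -2)
x(u) = √2*√u (x(u) = √(2*u) = √2*√u)
o(k, X) = -2 + X*k (o(k, X) = k*X - 2 = X*k - 2 = -2 + X*k)
-28958/(-7208) - 15824/o(61, x(3)) = -28958/(-7208) - 15824/(-2 + (√2*√3)*61) = -28958*(-1/7208) - 15824/(-2 + √6*61) = 14479/3604 - 15824/(-2 + 61*√6)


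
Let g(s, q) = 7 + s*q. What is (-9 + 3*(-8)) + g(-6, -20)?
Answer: 94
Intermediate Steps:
g(s, q) = 7 + q*s
(-9 + 3*(-8)) + g(-6, -20) = (-9 + 3*(-8)) + (7 - 20*(-6)) = (-9 - 24) + (7 + 120) = -33 + 127 = 94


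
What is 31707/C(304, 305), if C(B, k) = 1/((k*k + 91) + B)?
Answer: 2962067940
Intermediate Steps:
C(B, k) = 1/(91 + B + k²) (C(B, k) = 1/((k² + 91) + B) = 1/((91 + k²) + B) = 1/(91 + B + k²))
31707/C(304, 305) = 31707/(1/(91 + 304 + 305²)) = 31707/(1/(91 + 304 + 93025)) = 31707/(1/93420) = 31707*93420 = 2962067940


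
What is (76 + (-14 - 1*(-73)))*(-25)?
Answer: -3375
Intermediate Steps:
(76 + (-14 - 1*(-73)))*(-25) = (76 + (-14 + 73))*(-25) = (76 + 59)*(-25) = 135*(-25) = -3375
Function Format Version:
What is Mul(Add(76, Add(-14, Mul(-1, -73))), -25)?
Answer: -3375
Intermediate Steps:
Mul(Add(76, Add(-14, Mul(-1, -73))), -25) = Mul(Add(76, Add(-14, 73)), -25) = Mul(Add(76, 59), -25) = Mul(135, -25) = -3375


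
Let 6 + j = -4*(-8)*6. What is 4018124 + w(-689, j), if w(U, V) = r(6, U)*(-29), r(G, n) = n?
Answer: 4038105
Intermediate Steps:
j = 186 (j = -6 - 4*(-8)*6 = -6 + 32*6 = -6 + 192 = 186)
w(U, V) = -29*U (w(U, V) = U*(-29) = -29*U)
4018124 + w(-689, j) = 4018124 - 29*(-689) = 4018124 + 19981 = 4038105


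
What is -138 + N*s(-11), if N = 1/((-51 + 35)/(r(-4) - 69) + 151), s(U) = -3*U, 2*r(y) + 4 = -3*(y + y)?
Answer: -409901/2975 ≈ -137.78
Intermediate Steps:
r(y) = -2 - 3*y (r(y) = -2 + (-3*(y + y))/2 = -2 + (-6*y)/2 = -2 - 3*y)
N = 59/8925 (N = 1/((-51 + 35)/((-2 - 3*(-4)) - 69) + 151) = 1/(-16/((-2 + 12) - 69) + 151) = 1/(-16/(10 - 69) + 151) = 1/(-16/(-59) + 151) = 1/(-16*(-1/59) + 151) = 1/(16/59 + 151) = 1/(8925/59) = 59/8925 ≈ 0.0066106)
-138 + N*s(-11) = -138 + 59*(-3*(-11))/8925 = -138 + (59/8925)*33 = -138 + 649/2975 = -409901/2975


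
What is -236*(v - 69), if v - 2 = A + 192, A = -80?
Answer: -10620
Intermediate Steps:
v = 114 (v = 2 + (-80 + 192) = 2 + 112 = 114)
-236*(v - 69) = -236*(114 - 69) = -236*45 = -10620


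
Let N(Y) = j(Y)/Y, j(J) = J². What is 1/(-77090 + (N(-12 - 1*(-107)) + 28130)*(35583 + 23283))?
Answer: 1/1661415760 ≈ 6.0190e-10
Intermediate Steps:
N(Y) = Y (N(Y) = Y²/Y = Y)
1/(-77090 + (N(-12 - 1*(-107)) + 28130)*(35583 + 23283)) = 1/(-77090 + ((-12 - 1*(-107)) + 28130)*(35583 + 23283)) = 1/(-77090 + ((-12 + 107) + 28130)*58866) = 1/(-77090 + (95 + 28130)*58866) = 1/(-77090 + 28225*58866) = 1/(-77090 + 1661492850) = 1/1661415760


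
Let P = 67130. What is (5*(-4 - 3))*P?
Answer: -2349550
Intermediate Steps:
(5*(-4 - 3))*P = (5*(-4 - 3))*67130 = (5*(-7))*67130 = -35*67130 = -2349550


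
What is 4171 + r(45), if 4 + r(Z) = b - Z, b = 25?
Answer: 4147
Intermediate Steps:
r(Z) = 21 - Z (r(Z) = -4 + (25 - Z) = 21 - Z)
4171 + r(45) = 4171 + (21 - 1*45) = 4171 + (21 - 45) = 4171 - 24 = 4147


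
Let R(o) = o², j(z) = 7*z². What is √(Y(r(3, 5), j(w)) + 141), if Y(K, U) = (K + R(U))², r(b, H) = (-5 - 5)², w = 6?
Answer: √4045468957 ≈ 63604.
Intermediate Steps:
r(b, H) = 100 (r(b, H) = (-10)² = 100)
Y(K, U) = (K + U²)²
√(Y(r(3, 5), j(w)) + 141) = √((100 + (7*6²)²)² + 141) = √((100 + (7*36)²)² + 141) = √((100 + 252²)² + 141) = √((100 + 63504)² + 141) = √(63604² + 141) = √(4045468816 + 141) = √4045468957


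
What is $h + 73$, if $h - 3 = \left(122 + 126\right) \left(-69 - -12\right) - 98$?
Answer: $-14158$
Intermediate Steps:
$h = -14231$ ($h = 3 + \left(\left(122 + 126\right) \left(-69 - -12\right) - 98\right) = 3 + \left(248 \left(-69 + \left(-18 + 30\right)\right) - 98\right) = 3 + \left(248 \left(-69 + 12\right) - 98\right) = 3 + \left(248 \left(-57\right) - 98\right) = 3 - 14234 = -14231$)
$h + 73 = -14231 + 73 = -14158$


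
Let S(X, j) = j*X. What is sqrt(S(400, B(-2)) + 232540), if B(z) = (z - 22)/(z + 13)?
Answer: 2*sqrt(7007935)/11 ≈ 481.32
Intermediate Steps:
B(z) = (-22 + z)/(13 + z)
S(X, j) = X*j
sqrt(S(400, B(-2)) + 232540) = sqrt(400*((-22 - 2)/(13 - 2)) + 232540) = sqrt(400*(-24/11) + 232540) = sqrt(-9600/11 + 232540) = sqrt(2548340/11) = 2*sqrt(7007935)/11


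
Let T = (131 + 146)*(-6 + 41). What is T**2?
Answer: 93993025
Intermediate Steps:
T = 9695 (T = 277*35 = 9695)
T**2 = 9695**2 = 93993025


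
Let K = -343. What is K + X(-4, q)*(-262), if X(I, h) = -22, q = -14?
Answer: 5421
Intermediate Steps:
K + X(-4, q)*(-262) = -343 - 22*(-262) = -343 + 5764 = 5421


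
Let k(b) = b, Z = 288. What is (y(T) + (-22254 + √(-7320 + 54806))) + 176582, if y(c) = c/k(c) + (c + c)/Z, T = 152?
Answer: 2777941/18 + √47486 ≈ 1.5455e+5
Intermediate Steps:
y(c) = 1 + c/144 (y(c) = c/c + (c + c)/288 = 1 + (2*c)*(1/288) = 1 + c/144)
(y(T) + (-22254 + √(-7320 + 54806))) + 176582 = ((1 + (1/144)*152) + (-22254 + √(-7320 + 54806))) + 176582 = ((1 + 19/18) + (-22254 + √47486)) + 176582 = (37/18 + (-22254 + √47486)) + 176582 = (-400535/18 + √47486) + 176582 = 2777941/18 + √47486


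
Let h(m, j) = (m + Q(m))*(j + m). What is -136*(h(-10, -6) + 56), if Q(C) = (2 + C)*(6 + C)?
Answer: 40256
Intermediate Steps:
h(m, j) = (j + m)*(12 + m² + 9*m) (h(m, j) = (m + (12 + m² + 8*m))*(j + m) = (12 + m² + 9*m)*(j + m) = (j + m)*(12 + m² + 9*m))
-136*(h(-10, -6) + 56) = -136*(((-10)³ + 9*(-10)² + 12*(-6) + 12*(-10) - 6*(-10)² + 9*(-6)*(-10)) + 56) = -136*((-1000 + 9*100 - 72 - 120 - 6*100 + 540) + 56) = -136*((-1000 + 900 - 72 - 120 - 600 + 540) + 56) = -136*(-352 + 56) = -136*(-296) = 40256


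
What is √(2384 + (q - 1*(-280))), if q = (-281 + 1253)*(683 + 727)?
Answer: 96*√149 ≈ 1171.8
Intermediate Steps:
q = 1370520 (q = 972*1410 = 1370520)
√(2384 + (q - 1*(-280))) = √(2384 + (1370520 - 1*(-280))) = √(2384 + (1370520 + 280)) = √(2384 + 1370800) = √1373184 = 96*√149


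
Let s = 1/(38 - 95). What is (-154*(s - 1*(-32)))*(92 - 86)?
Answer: -561484/19 ≈ -29552.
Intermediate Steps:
s = -1/57 (s = 1/(-57) = -1/57 ≈ -0.017544)
(-154*(s - 1*(-32)))*(92 - 86) = (-154*(-1/57 - 1*(-32)))*(92 - 86) = -154*(-1/57 + 32)*6 = -154*1823/57*6 = -280742/57*6 = -561484/19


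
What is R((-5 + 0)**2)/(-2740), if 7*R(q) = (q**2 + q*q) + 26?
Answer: -319/4795 ≈ -0.066528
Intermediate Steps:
R(q) = 26/7 + 2*q**2/7 (R(q) = ((q**2 + q*q) + 26)/7 = ((q**2 + q**2) + 26)/7 = (2*q**2 + 26)/7 = (26 + 2*q**2)/7 = 26/7 + 2*q**2/7)
R((-5 + 0)**2)/(-2740) = (26/7 + 2*((-5 + 0)**2)**2/7)/(-2740) = (26/7 + 2*((-5)**2)**2/7)*(-1/2740) = (26/7 + (2/7)*25**2)*(-1/2740) = (26/7 + (2/7)*625)*(-1/2740) = (26/7 + 1250/7)*(-1/2740) = (1276/7)*(-1/2740) = -319/4795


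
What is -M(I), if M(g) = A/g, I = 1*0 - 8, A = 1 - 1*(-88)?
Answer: 89/8 ≈ 11.125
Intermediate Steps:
A = 89 (A = 1 + 88 = 89)
I = -8 (I = 0 - 8 = -8)
M(g) = 89/g
-M(I) = -89/(-8) = -89*(-1)/8 = -1*(-89/8) = 89/8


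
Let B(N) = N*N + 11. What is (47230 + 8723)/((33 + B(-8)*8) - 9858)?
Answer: -6217/1025 ≈ -6.0654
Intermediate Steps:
B(N) = 11 + N**2 (B(N) = N**2 + 11 = 11 + N**2)
(47230 + 8723)/((33 + B(-8)*8) - 9858) = (47230 + 8723)/((33 + (11 + (-8)**2)*8) - 9858) = 55953/((33 + (11 + 64)*8) - 9858) = 55953/((33 + 75*8) - 9858) = 55953/((33 + 600) - 9858) = 55953/(633 - 9858) = 55953/(-9225) = 55953*(-1/9225) = -6217/1025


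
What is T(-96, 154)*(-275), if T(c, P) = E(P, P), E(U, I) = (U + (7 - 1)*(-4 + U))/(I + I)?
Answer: -13175/14 ≈ -941.07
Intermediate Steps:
E(U, I) = (-24 + 7*U)/(2*I) (E(U, I) = (U + 6*(-4 + U))/((2*I)) = (U + (-24 + 6*U))*(1/(2*I)) = (-24 + 7*U)*(1/(2*I)) = (-24 + 7*U)/(2*I))
T(c, P) = (-24 + 7*P)/(2*P)
T(-96, 154)*(-275) = (7/2 - 12/154)*(-275) = (7/2 - 12*1/154)*(-275) = (7/2 - 6/77)*(-275) = (527/154)*(-275) = -13175/14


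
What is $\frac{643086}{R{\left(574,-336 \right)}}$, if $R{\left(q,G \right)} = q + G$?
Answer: $\frac{321543}{119} \approx 2702.0$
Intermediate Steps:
$R{\left(q,G \right)} = G + q$
$\frac{643086}{R{\left(574,-336 \right)}} = \frac{643086}{-336 + 574} = \frac{643086}{238} = 643086 \cdot \frac{1}{238} = \frac{321543}{119}$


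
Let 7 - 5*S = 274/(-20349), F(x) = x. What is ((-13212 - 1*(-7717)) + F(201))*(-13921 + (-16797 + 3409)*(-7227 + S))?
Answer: -52098349928757026/101745 ≈ -5.1205e+11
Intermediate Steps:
S = 142717/101745 (S = 7/5 - 274/(5*(-20349)) = 7/5 - 274*(-1)/(5*20349) = 7/5 - ⅕*(-274/20349) = 7/5 + 274/101745 = 142717/101745 ≈ 1.4027)
((-13212 - 1*(-7717)) + F(201))*(-13921 + (-16797 + 3409)*(-7227 + S)) = ((-13212 - 1*(-7717)) + 201)*(-13921 + (-16797 + 3409)*(-7227 + 142717/101745)) = ((-13212 + 7717) + 201)*(-13921 - 13388*(-735168398/101745)) = (-5495 + 201)*(-13921 + 9842434512424/101745) = -5294*9841018120279/101745 = -52098349928757026/101745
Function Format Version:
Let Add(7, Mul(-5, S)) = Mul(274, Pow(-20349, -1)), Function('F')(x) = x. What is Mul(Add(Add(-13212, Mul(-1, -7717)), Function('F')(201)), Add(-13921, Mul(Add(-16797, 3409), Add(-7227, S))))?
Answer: Rational(-52098349928757026, 101745) ≈ -5.1205e+11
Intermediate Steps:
S = Rational(142717, 101745) (S = Add(Rational(7, 5), Mul(Rational(-1, 5), Mul(274, Pow(-20349, -1)))) = Add(Rational(7, 5), Mul(Rational(-1, 5), Mul(274, Rational(-1, 20349)))) = Add(Rational(7, 5), Mul(Rational(-1, 5), Rational(-274, 20349))) = Add(Rational(7, 5), Rational(274, 101745)) = Rational(142717, 101745) ≈ 1.4027)
Mul(Add(Add(-13212, Mul(-1, -7717)), Function('F')(201)), Add(-13921, Mul(Add(-16797, 3409), Add(-7227, S)))) = Mul(Add(Add(-13212, Mul(-1, -7717)), 201), Add(-13921, Mul(Add(-16797, 3409), Add(-7227, Rational(142717, 101745))))) = Mul(Add(Add(-13212, 7717), 201), Add(-13921, Mul(-13388, Rational(-735168398, 101745)))) = Mul(Add(-5495, 201), Add(-13921, Rational(9842434512424, 101745))) = Mul(-5294, Rational(9841018120279, 101745)) = Rational(-52098349928757026, 101745)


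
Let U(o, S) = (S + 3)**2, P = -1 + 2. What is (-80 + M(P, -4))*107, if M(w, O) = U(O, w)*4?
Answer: -1712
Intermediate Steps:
P = 1
U(o, S) = (3 + S)**2
M(w, O) = 4*(3 + w)**2 (M(w, O) = (3 + w)**2*4 = 4*(3 + w)**2)
(-80 + M(P, -4))*107 = (-80 + 4*(3 + 1)**2)*107 = (-80 + 4*4**2)*107 = (-80 + 4*16)*107 = (-80 + 64)*107 = -16*107 = -1712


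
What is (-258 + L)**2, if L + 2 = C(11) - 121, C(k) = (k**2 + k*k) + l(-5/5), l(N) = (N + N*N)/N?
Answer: 19321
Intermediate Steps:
l(N) = (N + N**2)/N
C(k) = 2*k**2 (C(k) = (k**2 + k*k) + (1 - 5/5) = (k**2 + k**2) + (1 - 5*1/5) = 2*k**2 + (1 - 1) = 2*k**2 + 0 = 2*k**2)
L = 119 (L = -2 + (2*11**2 - 121) = -2 + (2*121 - 121) = -2 + (242 - 121) = -2 + 121 = 119)
(-258 + L)**2 = (-258 + 119)**2 = (-139)**2 = 19321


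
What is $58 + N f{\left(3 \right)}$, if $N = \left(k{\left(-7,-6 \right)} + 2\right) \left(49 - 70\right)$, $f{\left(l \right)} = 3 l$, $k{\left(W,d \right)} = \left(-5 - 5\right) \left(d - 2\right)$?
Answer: $-15440$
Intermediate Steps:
$k{\left(W,d \right)} = 20 - 10 d$ ($k{\left(W,d \right)} = - 10 \left(-2 + d\right) = 20 - 10 d$)
$N = -1722$ ($N = \left(\left(20 - -60\right) + 2\right) \left(49 - 70\right) = \left(\left(20 + 60\right) + 2\right) \left(-21\right) = \left(80 + 2\right) \left(-21\right) = 82 \left(-21\right) = -1722$)
$58 + N f{\left(3 \right)} = 58 - 1722 \cdot 3 \cdot 3 = 58 - 15498 = -15440$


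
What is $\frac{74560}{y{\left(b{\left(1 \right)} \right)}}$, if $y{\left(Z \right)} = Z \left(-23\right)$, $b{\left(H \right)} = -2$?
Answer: $\frac{37280}{23} \approx 1620.9$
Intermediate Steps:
$y{\left(Z \right)} = - 23 Z$
$\frac{74560}{y{\left(b{\left(1 \right)} \right)}} = \frac{74560}{\left(-23\right) \left(-2\right)} = \frac{74560}{46} = 74560 \cdot \frac{1}{46} = \frac{37280}{23}$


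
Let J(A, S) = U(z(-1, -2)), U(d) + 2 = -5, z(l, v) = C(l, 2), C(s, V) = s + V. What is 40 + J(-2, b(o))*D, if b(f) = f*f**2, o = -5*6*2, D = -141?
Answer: 1027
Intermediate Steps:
C(s, V) = V + s
o = -60 (o = -30*2 = -60)
b(f) = f**3
z(l, v) = 2 + l
U(d) = -7 (U(d) = -2 - 5 = -7)
J(A, S) = -7
40 + J(-2, b(o))*D = 40 - 7*(-141) = 40 + 987 = 1027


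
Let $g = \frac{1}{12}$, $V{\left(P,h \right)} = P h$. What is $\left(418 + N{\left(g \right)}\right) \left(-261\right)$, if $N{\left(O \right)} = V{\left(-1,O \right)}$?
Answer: $- \frac{436305}{4} \approx -1.0908 \cdot 10^{5}$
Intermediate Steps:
$g = \frac{1}{12} \approx 0.083333$
$N{\left(O \right)} = - O$
$\left(418 + N{\left(g \right)}\right) \left(-261\right) = \left(418 - \frac{1}{12}\right) \left(-261\right) = \frac{5015}{12} \left(-261\right) = - \frac{436305}{4}$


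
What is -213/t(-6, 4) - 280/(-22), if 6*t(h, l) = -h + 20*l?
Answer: -1009/473 ≈ -2.1332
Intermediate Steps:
t(h, l) = -h/6 + 10*l/3 (t(h, l) = (-h + 20*l)/6 = -h/6 + 10*l/3)
-213/t(-6, 4) - 280/(-22) = -213/(-⅙*(-6) + (10/3)*4) - 280/(-22) = -213/(1 + 40/3) - 280*(-1/22) = -213/43/3 + 140/11 = -213*3/43 + 140/11 = -639/43 + 140/11 = -1009/473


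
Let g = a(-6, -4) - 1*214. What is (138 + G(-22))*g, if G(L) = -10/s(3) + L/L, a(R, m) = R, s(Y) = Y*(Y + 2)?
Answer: -91300/3 ≈ -30433.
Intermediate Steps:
s(Y) = Y*(2 + Y)
g = -220 (g = -6 - 1*214 = -6 - 214 = -220)
G(L) = 1/3 (G(L) = -10*1/(3*(2 + 3)) + L/L = -10/(3*5) + 1 = -10/15 + 1 = -10*1/15 + 1 = -2/3 + 1 = 1/3)
(138 + G(-22))*g = (138 + 1/3)*(-220) = (415/3)*(-220) = -91300/3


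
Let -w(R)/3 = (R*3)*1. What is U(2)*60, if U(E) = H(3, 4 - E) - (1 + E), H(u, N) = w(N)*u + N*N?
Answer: -3180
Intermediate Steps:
w(R) = -9*R (w(R) = -3*R*3 = -3*3*R = -9*R)
H(u, N) = N**2 - 9*N*u (H(u, N) = (-9*N)*u + N*N = -9*N*u + N**2 = N**2 - 9*N*u)
U(E) = -1 - E + (-23 - E)*(4 - E) (U(E) = (4 - E)*((4 - E) - 9*3) - (1 + E) = (4 - E)*((4 - E) - 27) + (-1 - E) = (4 - E)*(-23 - E) + (-1 - E) = (-23 - E)*(4 - E) + (-1 - E) = -1 - E + (-23 - E)*(4 - E))
U(2)*60 = (-93 + 2**2 + 18*2)*60 = (-93 + 4 + 36)*60 = -53*60 = -3180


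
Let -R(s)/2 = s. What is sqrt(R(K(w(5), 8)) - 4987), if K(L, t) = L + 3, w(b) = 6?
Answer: I*sqrt(5005) ≈ 70.746*I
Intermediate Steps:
K(L, t) = 3 + L
R(s) = -2*s
sqrt(R(K(w(5), 8)) - 4987) = sqrt(-2*(3 + 6) - 4987) = sqrt(-2*9 - 4987) = sqrt(-18 - 4987) = sqrt(-5005) = I*sqrt(5005)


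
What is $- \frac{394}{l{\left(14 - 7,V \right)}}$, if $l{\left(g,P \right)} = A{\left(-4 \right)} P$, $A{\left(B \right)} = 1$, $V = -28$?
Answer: $\frac{197}{14} \approx 14.071$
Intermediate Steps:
$l{\left(g,P \right)} = P$ ($l{\left(g,P \right)} = 1 P = P$)
$- \frac{394}{l{\left(14 - 7,V \right)}} = - \frac{394}{-28} = \left(-394\right) \left(- \frac{1}{28}\right) = \frac{197}{14}$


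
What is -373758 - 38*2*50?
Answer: -377558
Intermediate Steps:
-373758 - 38*2*50 = -373758 - 76*50 = -373758 - 1*3800 = -373758 - 3800 = -377558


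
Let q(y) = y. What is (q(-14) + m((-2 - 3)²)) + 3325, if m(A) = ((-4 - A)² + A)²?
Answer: 753267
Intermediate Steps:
m(A) = (A + (-4 - A)²)²
(q(-14) + m((-2 - 3)²)) + 3325 = (-14 + ((-2 - 3)² + (4 + (-2 - 3)²)²)²) + 3325 = (-14 + ((-5)² + (4 + (-5)²)²)²) + 3325 = (-14 + (25 + (4 + 25)²)²) + 3325 = (-14 + (25 + 29²)²) + 3325 = (-14 + (25 + 841)²) + 3325 = (-14 + 866²) + 3325 = (-14 + 749956) + 3325 = 749942 + 3325 = 753267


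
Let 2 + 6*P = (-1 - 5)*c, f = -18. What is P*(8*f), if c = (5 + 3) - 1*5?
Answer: 480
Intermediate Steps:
c = 3 (c = 8 - 5 = 3)
P = -10/3 (P = -⅓ + ((-1 - 5)*3)/6 = -⅓ + (-6*3)/6 = -⅓ + (⅙)*(-18) = -⅓ - 3 = -10/3 ≈ -3.3333)
P*(8*f) = -80*(-18)/3 = -10/3*(-144) = 480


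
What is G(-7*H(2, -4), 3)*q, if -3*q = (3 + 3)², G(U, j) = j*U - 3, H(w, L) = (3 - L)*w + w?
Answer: 4068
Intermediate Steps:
H(w, L) = w + w*(3 - L) (H(w, L) = w*(3 - L) + w = w + w*(3 - L))
G(U, j) = -3 + U*j (G(U, j) = U*j - 3 = -3 + U*j)
q = -12 (q = -(3 + 3)²/3 = -⅓*6² = -⅓*36 = -12)
G(-7*H(2, -4), 3)*q = (-3 - 14*(4 - 1*(-4))*3)*(-12) = (-3 - 14*(4 + 4)*3)*(-12) = (-3 - 14*8*3)*(-12) = (-3 - 7*16*3)*(-12) = (-3 - 112*3)*(-12) = (-3 - 336)*(-12) = -339*(-12) = 4068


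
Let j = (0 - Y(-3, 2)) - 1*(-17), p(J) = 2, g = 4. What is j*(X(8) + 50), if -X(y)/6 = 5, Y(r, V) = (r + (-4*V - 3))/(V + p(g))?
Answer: 410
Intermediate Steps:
Y(r, V) = (-3 + r - 4*V)/(2 + V) (Y(r, V) = (r + (-4*V - 3))/(V + 2) = (r + (-3 - 4*V))/(2 + V) = (-3 + r - 4*V)/(2 + V))
X(y) = -30 (X(y) = -6*5 = -30)
j = 41/2 (j = (0 - (-3 - 3 - 4*2)/(2 + 2)) - 1*(-17) = (0 - (-3 - 3 - 8)/4) + 17 = (0 - (-14)/4) + 17 = (0 - 1*(-7/2)) + 17 = (0 + 7/2) + 17 = 7/2 + 17 = 41/2 ≈ 20.500)
j*(X(8) + 50) = 41*(-30 + 50)/2 = (41/2)*20 = 410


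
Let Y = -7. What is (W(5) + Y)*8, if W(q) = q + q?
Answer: 24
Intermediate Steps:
W(q) = 2*q
(W(5) + Y)*8 = (2*5 - 7)*8 = (10 - 7)*8 = 3*8 = 24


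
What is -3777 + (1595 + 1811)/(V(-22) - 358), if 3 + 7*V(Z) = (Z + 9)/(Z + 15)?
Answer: -2555894/675 ≈ -3786.5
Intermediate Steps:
V(Z) = -3/7 + (9 + Z)/(7*(15 + Z)) (V(Z) = -3/7 + ((Z + 9)/(Z + 15))/7 = -3/7 + ((9 + Z)/(15 + Z))/7 = -3/7 + (9 + Z)/(7*(15 + Z)))
-3777 + (1595 + 1811)/(V(-22) - 358) = -3777 + (1595 + 1811)/(2*(-18 - 1*(-22))/(7*(15 - 22)) - 358) = -3777 + 3406/((2/7)*(-18 + 22)/(-7) - 358) = -3777 + 3406/((2/7)*(-⅐)*4 - 358) = -3777 + 3406/(-8/49 - 358) = -3777 + 3406/(-17550/49) = -3777 + 3406*(-49/17550) = -3777 - 6419/675 = -2555894/675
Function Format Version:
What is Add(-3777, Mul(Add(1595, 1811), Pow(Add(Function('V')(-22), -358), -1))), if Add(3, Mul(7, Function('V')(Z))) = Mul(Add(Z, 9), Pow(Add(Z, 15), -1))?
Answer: Rational(-2555894, 675) ≈ -3786.5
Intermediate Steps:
Function('V')(Z) = Add(Rational(-3, 7), Mul(Rational(1, 7), Pow(Add(15, Z), -1), Add(9, Z))) (Function('V')(Z) = Add(Rational(-3, 7), Mul(Rational(1, 7), Mul(Add(Z, 9), Pow(Add(Z, 15), -1)))) = Add(Rational(-3, 7), Mul(Rational(1, 7), Mul(Add(9, Z), Pow(Add(15, Z), -1)))) = Add(Rational(-3, 7), Mul(Rational(1, 7), Mul(Pow(Add(15, Z), -1), Add(9, Z)))) = Add(Rational(-3, 7), Mul(Rational(1, 7), Pow(Add(15, Z), -1), Add(9, Z))))
Add(-3777, Mul(Add(1595, 1811), Pow(Add(Function('V')(-22), -358), -1))) = Add(-3777, Mul(Add(1595, 1811), Pow(Add(Mul(Rational(2, 7), Pow(Add(15, -22), -1), Add(-18, Mul(-1, -22))), -358), -1))) = Add(-3777, Mul(3406, Pow(Add(Mul(Rational(2, 7), Pow(-7, -1), Add(-18, 22)), -358), -1))) = Add(-3777, Mul(3406, Pow(Add(Mul(Rational(2, 7), Rational(-1, 7), 4), -358), -1))) = Add(-3777, Mul(3406, Pow(Add(Rational(-8, 49), -358), -1))) = Add(-3777, Mul(3406, Pow(Rational(-17550, 49), -1))) = Add(-3777, Mul(3406, Rational(-49, 17550))) = Add(-3777, Rational(-6419, 675)) = Rational(-2555894, 675)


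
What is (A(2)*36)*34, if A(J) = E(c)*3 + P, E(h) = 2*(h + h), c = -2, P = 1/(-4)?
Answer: -29682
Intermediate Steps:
P = -¼ ≈ -0.25000
E(h) = 4*h (E(h) = 2*(2*h) = 4*h)
A(J) = -97/4 (A(J) = (4*(-2))*3 - ¼ = -8*3 - ¼ = -24 - ¼ = -97/4)
(A(2)*36)*34 = -97/4*36*34 = -873*34 = -29682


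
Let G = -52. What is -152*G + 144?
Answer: 8048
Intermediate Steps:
-152*G + 144 = -152*(-52) + 144 = 7904 + 144 = 8048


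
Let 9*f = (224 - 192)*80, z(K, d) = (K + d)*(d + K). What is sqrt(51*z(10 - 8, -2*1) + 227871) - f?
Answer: -2560/9 + 3*sqrt(25319) ≈ 192.91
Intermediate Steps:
z(K, d) = (K + d)**2 (z(K, d) = (K + d)*(K + d) = (K + d)**2)
f = 2560/9 (f = ((224 - 192)*80)/9 = (32*80)/9 = (1/9)*2560 = 2560/9 ≈ 284.44)
sqrt(51*z(10 - 8, -2*1) + 227871) - f = sqrt(51*((10 - 8) - 2*1)**2 + 227871) - 1*2560/9 = sqrt(51*(2 - 2)**2 + 227871) - 2560/9 = sqrt(51*0**2 + 227871) - 2560/9 = sqrt(51*0 + 227871) - 2560/9 = sqrt(0 + 227871) - 2560/9 = sqrt(227871) - 2560/9 = 3*sqrt(25319) - 2560/9 = -2560/9 + 3*sqrt(25319)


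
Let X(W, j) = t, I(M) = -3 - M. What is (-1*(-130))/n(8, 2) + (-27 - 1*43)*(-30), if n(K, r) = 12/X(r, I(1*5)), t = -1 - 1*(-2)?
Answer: 12665/6 ≈ 2110.8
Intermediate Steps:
t = 1 (t = -1 + 2 = 1)
X(W, j) = 1
n(K, r) = 12 (n(K, r) = 12/1 = 12*1 = 12)
(-1*(-130))/n(8, 2) + (-27 - 1*43)*(-30) = -1*(-130)/12 + (-27 - 1*43)*(-30) = 130*(1/12) + (-27 - 43)*(-30) = 65/6 - 70*(-30) = 65/6 + 2100 = 12665/6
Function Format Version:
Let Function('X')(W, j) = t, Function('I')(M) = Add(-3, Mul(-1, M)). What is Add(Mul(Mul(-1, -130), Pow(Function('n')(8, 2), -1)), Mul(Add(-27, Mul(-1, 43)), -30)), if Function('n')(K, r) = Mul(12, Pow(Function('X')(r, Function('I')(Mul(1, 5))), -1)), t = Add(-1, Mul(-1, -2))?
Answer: Rational(12665, 6) ≈ 2110.8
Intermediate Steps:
t = 1 (t = Add(-1, 2) = 1)
Function('X')(W, j) = 1
Function('n')(K, r) = 12 (Function('n')(K, r) = Mul(12, Pow(1, -1)) = Mul(12, 1) = 12)
Add(Mul(Mul(-1, -130), Pow(Function('n')(8, 2), -1)), Mul(Add(-27, Mul(-1, 43)), -30)) = Add(Mul(Mul(-1, -130), Pow(12, -1)), Mul(Add(-27, Mul(-1, 43)), -30)) = Add(Mul(130, Rational(1, 12)), Mul(Add(-27, -43), -30)) = Add(Rational(65, 6), Mul(-70, -30)) = Add(Rational(65, 6), 2100) = Rational(12665, 6)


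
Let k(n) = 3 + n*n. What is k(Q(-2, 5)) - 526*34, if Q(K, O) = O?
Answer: -17856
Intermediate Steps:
k(n) = 3 + n²
k(Q(-2, 5)) - 526*34 = (3 + 5²) - 526*34 = (3 + 25) - 1*17884 = 28 - 17884 = -17856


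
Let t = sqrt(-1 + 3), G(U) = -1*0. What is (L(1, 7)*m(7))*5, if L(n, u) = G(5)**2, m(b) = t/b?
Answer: 0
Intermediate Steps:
G(U) = 0
t = sqrt(2) ≈ 1.4142
m(b) = sqrt(2)/b
L(n, u) = 0 (L(n, u) = 0**2 = 0)
(L(1, 7)*m(7))*5 = (0*(sqrt(2)/7))*5 = 0*5 = 0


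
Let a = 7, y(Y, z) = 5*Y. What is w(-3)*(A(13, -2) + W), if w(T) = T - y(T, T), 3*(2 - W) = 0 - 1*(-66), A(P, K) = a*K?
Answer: -408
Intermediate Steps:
A(P, K) = 7*K
W = -20 (W = 2 - (0 - 1*(-66))/3 = 2 - (0 + 66)/3 = 2 - ⅓*66 = 2 - 22 = -20)
w(T) = -4*T (w(T) = T - 5*T = -4*T)
w(-3)*(A(13, -2) + W) = (-4*(-3))*(7*(-2) - 20) = 12*(-14 - 20) = 12*(-34) = -408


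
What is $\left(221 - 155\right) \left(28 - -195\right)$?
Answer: $14718$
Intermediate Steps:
$\left(221 - 155\right) \left(28 - -195\right) = 66 \left(28 + 195\right) = 66 \cdot 223 = 14718$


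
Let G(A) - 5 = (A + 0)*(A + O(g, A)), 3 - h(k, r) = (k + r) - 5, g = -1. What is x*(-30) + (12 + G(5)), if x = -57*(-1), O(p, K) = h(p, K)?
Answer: -1648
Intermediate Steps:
h(k, r) = 8 - k - r (h(k, r) = 3 - ((k + r) - 5) = 3 - (-5 + k + r) = 3 + (5 - k - r) = 8 - k - r)
O(p, K) = 8 - K - p (O(p, K) = 8 - p - K = 8 - K - p)
G(A) = 5 + 9*A (G(A) = 5 + (A + 0)*(A + (8 - A - 1*(-1))) = 5 + A*(A + (8 - A + 1)) = 5 + A*(A + (9 - A)) = 5 + A*9 = 5 + 9*A)
x = 57
x*(-30) + (12 + G(5)) = 57*(-30) + (12 + (5 + 9*5)) = -1710 + (12 + (5 + 45)) = -1710 + (12 + 50) = -1710 + 62 = -1648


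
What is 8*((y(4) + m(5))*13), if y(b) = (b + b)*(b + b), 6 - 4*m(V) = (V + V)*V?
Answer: 5512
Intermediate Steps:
m(V) = 3/2 - V²/2 (m(V) = 3/2 - (V + V)*V/4 = 3/2 - 2*V*V/4 = 3/2 - V²/2)
y(b) = 4*b² (y(b) = (2*b)*(2*b) = 4*b²)
8*((y(4) + m(5))*13) = 8*((4*4² + (3/2 - ½*5²))*13) = 8*((4*16 + (3/2 - ½*25))*13) = 8*((64 + (3/2 - 25/2))*13) = 8*((64 - 11)*13) = 8*(53*13) = 8*689 = 5512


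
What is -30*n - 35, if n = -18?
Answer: 505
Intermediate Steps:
-30*n - 35 = -30*(-18) - 35 = 540 - 35 = 505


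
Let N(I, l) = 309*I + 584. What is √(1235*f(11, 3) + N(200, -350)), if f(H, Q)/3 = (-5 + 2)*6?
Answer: I*√4306 ≈ 65.62*I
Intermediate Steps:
f(H, Q) = -54 (f(H, Q) = 3*((-5 + 2)*6) = 3*(-3*6) = 3*(-18) = -54)
N(I, l) = 584 + 309*I
√(1235*f(11, 3) + N(200, -350)) = √(1235*(-54) + (584 + 309*200)) = √(-66690 + (584 + 61800)) = √(-66690 + 62384) = √(-4306) = I*√4306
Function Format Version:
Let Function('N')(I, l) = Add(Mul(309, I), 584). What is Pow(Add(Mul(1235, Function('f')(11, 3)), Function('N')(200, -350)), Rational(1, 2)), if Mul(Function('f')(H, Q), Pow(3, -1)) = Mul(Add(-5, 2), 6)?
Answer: Mul(I, Pow(4306, Rational(1, 2))) ≈ Mul(65.620, I)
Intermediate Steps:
Function('f')(H, Q) = -54 (Function('f')(H, Q) = Mul(3, Mul(Add(-5, 2), 6)) = Mul(3, Mul(-3, 6)) = Mul(3, -18) = -54)
Function('N')(I, l) = Add(584, Mul(309, I))
Pow(Add(Mul(1235, Function('f')(11, 3)), Function('N')(200, -350)), Rational(1, 2)) = Pow(Add(Mul(1235, -54), Add(584, Mul(309, 200))), Rational(1, 2)) = Pow(Add(-66690, Add(584, 61800)), Rational(1, 2)) = Pow(Add(-66690, 62384), Rational(1, 2)) = Pow(-4306, Rational(1, 2)) = Mul(I, Pow(4306, Rational(1, 2)))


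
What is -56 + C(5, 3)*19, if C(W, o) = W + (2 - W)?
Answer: -18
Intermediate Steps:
C(W, o) = 2
-56 + C(5, 3)*19 = -56 + 2*19 = -56 + 38 = -18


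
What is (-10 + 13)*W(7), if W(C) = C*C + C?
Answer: 168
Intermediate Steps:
W(C) = C + C² (W(C) = C² + C = C + C²)
(-10 + 13)*W(7) = (-10 + 13)*(7*(1 + 7)) = 3*(7*8) = 3*56 = 168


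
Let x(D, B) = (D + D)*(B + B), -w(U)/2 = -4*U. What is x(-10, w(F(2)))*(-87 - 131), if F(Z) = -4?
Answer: -279040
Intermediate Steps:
w(U) = 8*U (w(U) = -(-8)*U = 8*U)
x(D, B) = 4*B*D (x(D, B) = (2*D)*(2*B) = 4*B*D)
x(-10, w(F(2)))*(-87 - 131) = (4*(8*(-4))*(-10))*(-87 - 131) = (4*(-32)*(-10))*(-218) = 1280*(-218) = -279040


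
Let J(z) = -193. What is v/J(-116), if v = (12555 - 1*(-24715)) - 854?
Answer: -36416/193 ≈ -188.68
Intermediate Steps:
v = 36416 (v = (12555 + 24715) - 854 = 37270 - 854 = 36416)
v/J(-116) = 36416/(-193) = 36416*(-1/193) = -36416/193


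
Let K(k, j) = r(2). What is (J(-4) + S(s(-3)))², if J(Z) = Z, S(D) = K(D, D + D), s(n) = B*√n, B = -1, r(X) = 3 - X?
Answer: 9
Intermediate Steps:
s(n) = -√n
K(k, j) = 1 (K(k, j) = 3 - 1*2 = 3 - 2 = 1)
S(D) = 1
(J(-4) + S(s(-3)))² = (-4 + 1)² = (-3)² = 9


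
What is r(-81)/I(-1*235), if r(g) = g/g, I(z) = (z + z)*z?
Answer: 1/110450 ≈ 9.0539e-6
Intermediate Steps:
I(z) = 2*z² (I(z) = (2*z)*z = 2*z²)
r(g) = 1
r(-81)/I(-1*235) = 1/(2*(-1*235)²) = 1/(2*(-235)²) = 1/(2*55225) = 1/110450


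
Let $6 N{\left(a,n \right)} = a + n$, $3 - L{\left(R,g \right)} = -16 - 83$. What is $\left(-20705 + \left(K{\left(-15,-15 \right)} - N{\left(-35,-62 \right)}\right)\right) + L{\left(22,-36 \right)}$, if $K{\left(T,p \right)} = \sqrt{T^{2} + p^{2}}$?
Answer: $- \frac{123521}{6} + 15 \sqrt{2} \approx -20566.0$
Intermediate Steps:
$L{\left(R,g \right)} = 102$ ($L{\left(R,g \right)} = 3 - \left(-16 - 83\right) = 3 - -99 = 3 + 99 = 102$)
$N{\left(a,n \right)} = \frac{a}{6} + \frac{n}{6}$ ($N{\left(a,n \right)} = \frac{a + n}{6} = \frac{a}{6} + \frac{n}{6}$)
$\left(-20705 + \left(K{\left(-15,-15 \right)} - N{\left(-35,-62 \right)}\right)\right) + L{\left(22,-36 \right)} = \left(-20705 - \left(- \frac{35}{6} - \frac{31}{3} - \sqrt{\left(-15\right)^{2} + \left(-15\right)^{2}}\right)\right) + 102 = \left(-20705 - \left(- \frac{97}{6} - \sqrt{225 + 225}\right)\right) + 102 = \left(-20705 - \left(- \frac{97}{6} - \sqrt{450}\right)\right) + 102 = \left(-20705 + \left(15 \sqrt{2} + \frac{97}{6}\right)\right) + 102 = \left(-20705 + \left(\frac{97}{6} + 15 \sqrt{2}\right)\right) + 102 = \left(- \frac{124133}{6} + 15 \sqrt{2}\right) + 102 = - \frac{123521}{6} + 15 \sqrt{2}$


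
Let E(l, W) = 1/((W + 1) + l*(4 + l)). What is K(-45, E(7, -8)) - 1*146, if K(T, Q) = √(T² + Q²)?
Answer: -146 + √9922501/70 ≈ -101.00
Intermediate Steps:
E(l, W) = 1/(1 + W + l*(4 + l)) (E(l, W) = 1/((1 + W) + l*(4 + l)) = 1/(1 + W + l*(4 + l)))
K(T, Q) = √(Q² + T²)
K(-45, E(7, -8)) - 1*146 = √((1/(1 - 8 + 7² + 4*7))² + (-45)²) - 1*146 = √((1/(1 - 8 + 49 + 28))² + 2025) - 146 = √((1/70)² + 2025) - 146 = √(1/4900 + 2025) - 146 = √(9922501/4900) - 146 = √9922501/70 - 146 = -146 + √9922501/70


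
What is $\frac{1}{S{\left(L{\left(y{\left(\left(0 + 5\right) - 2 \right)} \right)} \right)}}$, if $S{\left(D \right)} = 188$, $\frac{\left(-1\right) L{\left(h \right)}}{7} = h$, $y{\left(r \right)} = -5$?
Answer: $\frac{1}{188} \approx 0.0053191$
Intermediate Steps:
$L{\left(h \right)} = - 7 h$
$\frac{1}{S{\left(L{\left(y{\left(\left(0 + 5\right) - 2 \right)} \right)} \right)}} = \frac{1}{188}$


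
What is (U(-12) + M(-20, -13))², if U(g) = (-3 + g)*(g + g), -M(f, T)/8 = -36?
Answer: 419904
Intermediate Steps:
M(f, T) = 288 (M(f, T) = -8*(-36) = 288)
U(g) = 2*g*(-3 + g) (U(g) = (-3 + g)*(2*g) = 2*g*(-3 + g))
(U(-12) + M(-20, -13))² = (2*(-12)*(-3 - 12) + 288)² = (2*(-12)*(-15) + 288)² = (360 + 288)² = 648² = 419904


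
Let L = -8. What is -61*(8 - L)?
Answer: -976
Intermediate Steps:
-61*(8 - L) = -61*(8 - 1*(-8)) = -61*(8 + 8) = -61*16 = -976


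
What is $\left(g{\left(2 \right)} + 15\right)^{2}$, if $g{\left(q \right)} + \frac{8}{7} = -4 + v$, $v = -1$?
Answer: $\frac{3844}{49} \approx 78.449$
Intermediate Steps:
$g{\left(q \right)} = - \frac{43}{7}$ ($g{\left(q \right)} = - \frac{8}{7} - 5 = - \frac{43}{7}$)
$\left(g{\left(2 \right)} + 15\right)^{2} = \left(- \frac{43}{7} + 15\right)^{2} = \left(\frac{62}{7}\right)^{2} = \frac{3844}{49}$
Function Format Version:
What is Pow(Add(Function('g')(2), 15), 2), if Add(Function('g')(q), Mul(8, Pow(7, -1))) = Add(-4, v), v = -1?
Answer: Rational(3844, 49) ≈ 78.449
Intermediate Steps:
Function('g')(q) = Rational(-43, 7) (Function('g')(q) = Add(Rational(-8, 7), Add(-4, -1)) = Add(Rational(-8, 7), -5) = Rational(-43, 7))
Pow(Add(Function('g')(2), 15), 2) = Pow(Add(Rational(-43, 7), 15), 2) = Pow(Rational(62, 7), 2) = Rational(3844, 49)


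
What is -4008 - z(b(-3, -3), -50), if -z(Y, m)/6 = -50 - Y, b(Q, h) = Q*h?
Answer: -4362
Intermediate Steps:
z(Y, m) = 300 + 6*Y (z(Y, m) = -6*(-50 - Y) = 300 + 6*Y)
-4008 - z(b(-3, -3), -50) = -4008 - (300 + 6*(-3*(-3))) = -4008 - (300 + 6*9) = -4008 - (300 + 54) = -4008 - 1*354 = -4008 - 354 = -4362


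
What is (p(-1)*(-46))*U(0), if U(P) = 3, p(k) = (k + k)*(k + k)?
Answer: -552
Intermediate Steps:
p(k) = 4*k² (p(k) = (2*k)*(2*k) = 4*k²)
(p(-1)*(-46))*U(0) = ((4*(-1)²)*(-46))*3 = ((4*1)*(-46))*3 = (4*(-46))*3 = -184*3 = -552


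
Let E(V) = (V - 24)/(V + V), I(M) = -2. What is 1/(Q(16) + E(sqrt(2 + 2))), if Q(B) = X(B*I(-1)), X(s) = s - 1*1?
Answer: -2/77 ≈ -0.025974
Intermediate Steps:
X(s) = -1 + s (X(s) = s - 1 = -1 + s)
Q(B) = -1 - 2*B (Q(B) = -1 + B*(-2) = -1 - 2*B)
E(V) = (-24 + V)/(2*V) (E(V) = (-24 + V)/((2*V)) = (-24 + V)*(1/(2*V)) = (-24 + V)/(2*V))
1/(Q(16) + E(sqrt(2 + 2))) = 1/((-1 - 2*16) + (-24 + sqrt(2 + 2))/(2*(sqrt(2 + 2)))) = 1/((-1 - 32) + (-24 + sqrt(4))/(2*(sqrt(4)))) = 1/(-33 + (1/2)*(-24 + 2)/2) = 1/(-33 + (1/2)*(1/2)*(-22)) = 1/(-33 - 11/2) = 1/(-77/2) = -2/77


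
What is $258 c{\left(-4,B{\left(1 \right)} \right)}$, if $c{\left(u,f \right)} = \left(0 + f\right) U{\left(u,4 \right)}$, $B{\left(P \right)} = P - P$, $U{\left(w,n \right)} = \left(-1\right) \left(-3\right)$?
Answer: $0$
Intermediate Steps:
$U{\left(w,n \right)} = 3$
$B{\left(P \right)} = 0$
$c{\left(u,f \right)} = 3 f$ ($c{\left(u,f \right)} = \left(0 + f\right) 3 = f 3 = 3 f$)
$258 c{\left(-4,B{\left(1 \right)} \right)} = 258 \cdot 3 \cdot 0 = 258 \cdot 0 = 0$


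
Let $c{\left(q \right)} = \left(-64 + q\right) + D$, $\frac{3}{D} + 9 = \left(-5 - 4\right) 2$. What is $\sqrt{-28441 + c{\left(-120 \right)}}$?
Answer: $\frac{i \sqrt{257626}}{3} \approx 169.19 i$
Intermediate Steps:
$D = - \frac{1}{9}$ ($D = \frac{3}{-9 + \left(-5 - 4\right) 2} = \frac{3}{-9 - 18} = \frac{3}{-27} = 3 \left(- \frac{1}{27}\right) = - \frac{1}{9} \approx -0.11111$)
$c{\left(q \right)} = - \frac{577}{9} + q$ ($c{\left(q \right)} = \left(-64 + q\right) - \frac{1}{9} = - \frac{577}{9} + q$)
$\sqrt{-28441 + c{\left(-120 \right)}} = \sqrt{-28441 - \frac{1657}{9}} = \sqrt{- \frac{257626}{9}} = \frac{i \sqrt{257626}}{3}$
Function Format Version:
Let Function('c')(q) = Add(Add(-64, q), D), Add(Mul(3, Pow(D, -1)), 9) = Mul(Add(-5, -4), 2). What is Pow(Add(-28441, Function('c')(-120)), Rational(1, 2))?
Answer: Mul(Rational(1, 3), I, Pow(257626, Rational(1, 2))) ≈ Mul(169.19, I)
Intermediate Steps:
D = Rational(-1, 9) (D = Mul(3, Pow(Add(-9, Mul(Add(-5, -4), 2)), -1)) = Mul(3, Pow(Add(-9, Mul(-9, 2)), -1)) = Mul(3, Pow(Add(-9, -18), -1)) = Mul(3, Pow(-27, -1)) = Mul(3, Rational(-1, 27)) = Rational(-1, 9) ≈ -0.11111)
Function('c')(q) = Add(Rational(-577, 9), q) (Function('c')(q) = Add(Add(-64, q), Rational(-1, 9)) = Add(Rational(-577, 9), q))
Pow(Add(-28441, Function('c')(-120)), Rational(1, 2)) = Pow(Add(-28441, Add(Rational(-577, 9), -120)), Rational(1, 2)) = Pow(Add(-28441, Rational(-1657, 9)), Rational(1, 2)) = Pow(Rational(-257626, 9), Rational(1, 2)) = Mul(Rational(1, 3), I, Pow(257626, Rational(1, 2)))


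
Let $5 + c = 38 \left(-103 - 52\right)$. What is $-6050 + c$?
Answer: $-11945$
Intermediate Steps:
$c = -5895$ ($c = -5 + 38 \left(-103 - 52\right) = -5 + 38 \left(-155\right) = -5 - 5890 = -5895$)
$-6050 + c = -6050 - 5895 = -11945$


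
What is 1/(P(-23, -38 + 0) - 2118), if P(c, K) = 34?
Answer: -1/2084 ≈ -0.00047985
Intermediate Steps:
1/(P(-23, -38 + 0) - 2118) = 1/(34 - 2118) = 1/(-2084) = -1/2084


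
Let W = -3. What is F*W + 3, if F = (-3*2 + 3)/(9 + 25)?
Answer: 111/34 ≈ 3.2647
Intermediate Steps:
F = -3/34 (F = (-6 + 3)/34 = -3*1/34 = -3/34 ≈ -0.088235)
F*W + 3 = -3/34*(-3) + 3 = 9/34 + 3 = 111/34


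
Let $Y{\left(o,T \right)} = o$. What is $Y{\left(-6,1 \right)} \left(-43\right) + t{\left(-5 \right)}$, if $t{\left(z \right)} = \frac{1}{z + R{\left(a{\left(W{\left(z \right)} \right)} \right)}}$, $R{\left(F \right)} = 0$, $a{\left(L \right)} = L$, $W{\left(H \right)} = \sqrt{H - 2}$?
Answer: $\frac{1289}{5} \approx 257.8$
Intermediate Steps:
$W{\left(H \right)} = \sqrt{-2 + H}$
$t{\left(z \right)} = \frac{1}{z}$ ($t{\left(z \right)} = \frac{1}{z + 0} = \frac{1}{z}$)
$Y{\left(-6,1 \right)} \left(-43\right) + t{\left(-5 \right)} = \left(-6\right) \left(-43\right) + \frac{1}{-5} = 258 - \frac{1}{5} = \frac{1289}{5}$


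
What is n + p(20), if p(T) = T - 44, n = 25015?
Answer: 24991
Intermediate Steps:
p(T) = -44 + T
n + p(20) = 25015 + (-44 + 20) = 25015 - 24 = 24991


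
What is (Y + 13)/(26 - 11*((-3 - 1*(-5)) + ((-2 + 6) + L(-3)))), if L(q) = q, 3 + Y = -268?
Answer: 258/7 ≈ 36.857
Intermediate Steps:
Y = -271 (Y = -3 - 268 = -271)
(Y + 13)/(26 - 11*((-3 - 1*(-5)) + ((-2 + 6) + L(-3)))) = (-271 + 13)/(26 - 11*((-3 - 1*(-5)) + ((-2 + 6) - 3))) = -258/(26 - 11*((-3 + 5) + (4 - 3))) = -258/(26 - 11*(2 + 1)) = -258/(26 - 11*3) = -258/(26 - 33) = -258/(-7) = -258*(-⅐) = 258/7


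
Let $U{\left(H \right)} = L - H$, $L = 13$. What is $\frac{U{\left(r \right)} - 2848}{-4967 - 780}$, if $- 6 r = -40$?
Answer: $\frac{8525}{17241} \approx 0.49446$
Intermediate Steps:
$r = \frac{20}{3}$ ($r = \left(- \frac{1}{6}\right) \left(-40\right) = \frac{20}{3} \approx 6.6667$)
$U{\left(H \right)} = 13 - H$
$\frac{U{\left(r \right)} - 2848}{-4967 - 780} = \frac{\left(13 - \frac{20}{3}\right) - 2848}{-4967 - 780} = \frac{\left(13 - \frac{20}{3}\right) - 2848}{-5747} = \left(\frac{19}{3} - 2848\right) \left(- \frac{1}{5747}\right) = \left(- \frac{8525}{3}\right) \left(- \frac{1}{5747}\right) = \frac{8525}{17241}$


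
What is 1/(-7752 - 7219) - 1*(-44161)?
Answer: 661134330/14971 ≈ 44161.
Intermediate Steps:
1/(-7752 - 7219) - 1*(-44161) = 1/(-14971) + 44161 = -1/14971 + 44161 = 661134330/14971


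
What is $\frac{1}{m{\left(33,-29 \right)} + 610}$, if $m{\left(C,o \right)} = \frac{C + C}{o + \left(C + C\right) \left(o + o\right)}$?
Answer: $\frac{3857}{2352704} \approx 0.0016394$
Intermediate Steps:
$m{\left(C,o \right)} = \frac{2 C}{o + 4 C o}$ ($m{\left(C,o \right)} = \frac{2 C}{o + 2 C 2 o} = \frac{2 C}{o + 4 C o}$)
$\frac{1}{m{\left(33,-29 \right)} + 610} = \frac{1}{2 \cdot 33 \frac{1}{-29} \frac{1}{1 + 4 \cdot 33} + 610} = \frac{1}{2 \cdot 33 \left(- \frac{1}{29}\right) \frac{1}{1 + 132} + 610} = \frac{1}{2 \cdot 33 \left(- \frac{1}{29}\right) \frac{1}{133} + 610} = \frac{1}{- \frac{66}{3857} + 610} = \frac{1}{\frac{2352704}{3857}} = \frac{3857}{2352704}$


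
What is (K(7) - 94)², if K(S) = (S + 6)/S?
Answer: 416025/49 ≈ 8490.3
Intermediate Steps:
K(S) = (6 + S)/S
(K(7) - 94)² = ((6 + 7)/7 - 94)² = ((⅐)*13 - 94)² = (13/7 - 94)² = (-645/7)² = 416025/49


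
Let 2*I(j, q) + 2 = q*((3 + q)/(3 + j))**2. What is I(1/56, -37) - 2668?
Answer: -143295805/28561 ≈ -5017.2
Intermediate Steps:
I(j, q) = -1 + q*(3 + q)**2/(2*(3 + j)**2) (I(j, q) = -1 + (q*((3 + q)/(3 + j))**2)/2 = -1 + (q*((3 + q)**2/(3 + j)**2))/2 = -1 + (q*(3 + q)**2/(3 + j)**2)/2 = -1 + q*(3 + q)**2/(2*(3 + j)**2))
I(1/56, -37) - 2668 = (-1 + (1/2)*(-37)*(3 - 37)**2/(3 + 1/56)**2) - 2668 = (-1 + (1/2)*(-37)*(-34)**2/(3 + 1/56)**2) - 2668 = (-1 + (1/2)*(-37)*1156/(169/56)**2) - 2668 = (-1 + (1/2)*(-37)*(3136/28561)*1156) - 2668 = (-1 - 67066496/28561) - 2668 = -67095057/28561 - 2668 = -143295805/28561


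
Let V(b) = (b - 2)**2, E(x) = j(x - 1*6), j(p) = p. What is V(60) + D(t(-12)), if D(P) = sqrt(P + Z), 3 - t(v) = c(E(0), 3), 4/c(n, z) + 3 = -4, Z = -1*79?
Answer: 3364 + 4*I*sqrt(231)/7 ≈ 3364.0 + 8.685*I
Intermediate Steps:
E(x) = -6 + x (E(x) = x - 1*6 = x - 6 = -6 + x)
Z = -79
c(n, z) = -4/7 (c(n, z) = 4/(-3 - 4) = 4/(-7) = 4*(-1/7) = -4/7)
t(v) = 25/7 (t(v) = 3 - 1*(-4/7) = 3 + 4/7 = 25/7)
V(b) = (-2 + b)**2
D(P) = sqrt(-79 + P) (D(P) = sqrt(P - 79) = sqrt(-79 + P))
V(60) + D(t(-12)) = (-2 + 60)**2 + sqrt(-79 + 25/7) = 58**2 + sqrt(-528/7) = 3364 + 4*I*sqrt(231)/7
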